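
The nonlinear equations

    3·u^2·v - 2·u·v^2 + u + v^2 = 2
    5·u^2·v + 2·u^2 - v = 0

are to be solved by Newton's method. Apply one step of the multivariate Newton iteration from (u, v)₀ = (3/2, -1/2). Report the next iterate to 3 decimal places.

At (3/2, -1/2): F = (-4.375, -0.625).
Jacobian J = [[6·u·v - 2·v^2 + 1, 3·u^2 - 4·u·v + 2·v], [10·u·v + 4·u, 5·u^2 - 1]].
At the point, J = [[-4.000, 8.750], [-1.500, 10.250]] (det J = -27.875).
Solving J·Δ = −F gives Δ = (-1.413, -0.146).
Then the next iterate is (u, v)₁ = (0.087, -0.646).

(0.087, -0.646)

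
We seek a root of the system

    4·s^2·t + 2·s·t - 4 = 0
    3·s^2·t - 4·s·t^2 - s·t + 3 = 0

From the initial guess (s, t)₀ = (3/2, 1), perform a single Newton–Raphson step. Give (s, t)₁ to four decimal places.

At (3/2, 1): F = (8.0000, 2.2500).
Jacobian J = [[8·s·t + 2·t, 4·s^2 + 2·s], [6·s·t - 4·t^2 - t, 3·s^2 - 8·s·t - s]].
At the point, J = [[14.0000, 12.0000], [4.0000, -6.7500]] (det J = -142.5000).
Solving J·Δ = −F gives Δ = (-0.5684, -0.0035).
Then the next iterate is (s, t)₁ = (0.9316, 0.9965).

(0.9316, 0.9965)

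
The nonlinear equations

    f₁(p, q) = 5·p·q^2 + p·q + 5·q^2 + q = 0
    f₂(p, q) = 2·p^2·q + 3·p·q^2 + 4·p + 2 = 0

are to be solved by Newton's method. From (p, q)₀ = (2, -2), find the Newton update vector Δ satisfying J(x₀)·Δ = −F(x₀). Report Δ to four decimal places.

(0.5625, 1.1250)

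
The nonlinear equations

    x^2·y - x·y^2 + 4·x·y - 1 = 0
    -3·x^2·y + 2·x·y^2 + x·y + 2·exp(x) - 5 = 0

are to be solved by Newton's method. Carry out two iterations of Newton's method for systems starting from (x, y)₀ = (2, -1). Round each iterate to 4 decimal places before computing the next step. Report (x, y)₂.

At (2, -1): F = (-15.0000, 23.778112).
Jacobian J = [[2·x·y - y^2 + 4·y, x^2 - 2·x·y + 4·x], [-6·x·y + 2·y^2 + y + 2·exp(x), -3·x^2 + 4·x·y + x]].
At the point, J = [[-9.0000, 16.0000], [27.778112, -18.0000]] (det J = -282.449795).
Solving J·Δ = −F gives Δ = (-0.3910, 0.7175).
Then the next iterate is (x, y)₁ = (1.6090, -0.2825).
Round to (1.6090, -0.2825) and repeat: F = (-3.677937, 6.991972), J = [[-2.118891, 9.933966], [12.599989, -7.975813]].
Δ = (-0.3706, 0.2912), so (x, y)₂ = (1.2384, 0.0087).

(1.2384, 0.0087)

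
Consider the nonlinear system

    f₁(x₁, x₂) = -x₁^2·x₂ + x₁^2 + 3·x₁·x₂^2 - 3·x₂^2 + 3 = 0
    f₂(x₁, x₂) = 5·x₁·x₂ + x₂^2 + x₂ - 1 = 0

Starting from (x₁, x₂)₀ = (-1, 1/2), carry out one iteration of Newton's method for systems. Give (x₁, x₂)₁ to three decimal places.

At (-1, 1/2): F = (2.000, -2.750).
Jacobian J = [[-2·x₁·x₂ + 2·x₁ + 3·x₂^2, -x₁^2 + 6·x₁·x₂ - 6·x₂], [5·x₂, 5·x₁ + 2·x₂ + 1]].
At the point, J = [[-0.250, -7.000], [2.500, -3.000]] (det J = 18.250).
Solving J·Δ = −F gives Δ = (1.384, 0.236).
Then the next iterate is (x₁, x₂)₁ = (0.384, 0.736).

(0.384, 0.736)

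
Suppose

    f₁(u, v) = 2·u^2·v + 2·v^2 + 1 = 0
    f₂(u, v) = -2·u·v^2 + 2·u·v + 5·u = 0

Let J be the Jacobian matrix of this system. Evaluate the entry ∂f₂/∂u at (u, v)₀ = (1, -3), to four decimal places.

-19.0000

∂f₂/∂u = -2·v^2 + 2·v + 5.
At (1, -3) this is -19.0000.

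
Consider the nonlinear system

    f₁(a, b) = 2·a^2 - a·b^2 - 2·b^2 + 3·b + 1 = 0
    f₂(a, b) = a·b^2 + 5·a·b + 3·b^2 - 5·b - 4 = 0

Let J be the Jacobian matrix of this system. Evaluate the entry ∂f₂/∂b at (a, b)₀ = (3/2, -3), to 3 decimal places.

-24.500

∂f₂/∂b = 2·a·b + 5·a + 6·b - 5.
At (3/2, -3) this is -24.500.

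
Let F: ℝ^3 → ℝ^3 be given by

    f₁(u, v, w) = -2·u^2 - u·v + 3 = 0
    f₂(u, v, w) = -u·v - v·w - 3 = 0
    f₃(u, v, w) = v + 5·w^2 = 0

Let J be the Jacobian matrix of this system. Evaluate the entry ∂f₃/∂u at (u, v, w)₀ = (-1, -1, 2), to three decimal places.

0.000

∂f₃/∂u = 0.
At (-1, -1, 2) this is 0.000.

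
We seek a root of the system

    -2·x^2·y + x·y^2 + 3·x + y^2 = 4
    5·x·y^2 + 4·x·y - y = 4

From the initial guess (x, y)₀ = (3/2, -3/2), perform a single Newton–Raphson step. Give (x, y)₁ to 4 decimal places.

At (3/2, -3/2): F = (12.8750, 5.3750).
Jacobian J = [[-4·x·y + y^2 + 3, -2·x^2 + 2·x·y + 2·y], [5·y^2 + 4·y, 10·x·y + 4·x - 1]].
At the point, J = [[14.2500, -12.0000], [5.2500, -17.5000]] (det J = -186.3750).
Solving J·Δ = −F gives Δ = (-0.8628, 0.0483).
Then the next iterate is (x, y)₁ = (0.6372, -1.4517).

(0.6372, -1.4517)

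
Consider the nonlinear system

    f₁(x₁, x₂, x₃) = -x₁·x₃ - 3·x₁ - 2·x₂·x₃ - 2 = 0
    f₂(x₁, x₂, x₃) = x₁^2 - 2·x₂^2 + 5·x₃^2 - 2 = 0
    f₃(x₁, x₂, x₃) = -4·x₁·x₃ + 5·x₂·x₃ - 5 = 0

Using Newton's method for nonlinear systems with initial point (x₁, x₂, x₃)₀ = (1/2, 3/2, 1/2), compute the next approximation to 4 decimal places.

At (1/2, 3/2, 1/2): F = (-5.2500, -5.0000, -2.2500).
Jacobian J = [[-x₃ - 3, -2·x₃, -x₁ - 2·x₂], [2·x₁, -4·x₂, 10·x₃], [-4·x₃, 5·x₃, -4·x₁ + 5·x₂]].
At the point, J = [[-3.5000, -1.0000, -3.5000], [1.0000, -6.0000, 5.0000], [-2.0000, 2.5000, 5.5000]] (det J = 208.0000).
Solving J·Δ = −F gives Δ = (-1.5078, -0.8708, 0.2566).
Then the next iterate is (x₁, x₂, x₃)₁ = (-1.0078, 0.6292, 0.7566).

(-1.0078, 0.6292, 0.7566)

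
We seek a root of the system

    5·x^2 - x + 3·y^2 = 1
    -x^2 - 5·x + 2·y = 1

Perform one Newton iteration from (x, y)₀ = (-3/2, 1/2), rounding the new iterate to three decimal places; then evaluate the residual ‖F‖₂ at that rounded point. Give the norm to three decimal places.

At (-3/2, 1/2): F = (12.500, 5.250).
Jacobian J = [[10·x - 1, 6·y], [-2·x - 5, 2]].
At the point, J = [[-16.000, 3.000], [-2.000, 2.000]] (det J = -26.000).
Solving J·Δ = −F gives Δ = (0.356, -2.269).
Then the next iterate is (x, y)₁ = (-1.144, -1.769).
Re-evaluating at (-1.144, -1.769): F = (16.07576, -0.12674), so ‖F‖₂ = 16.076.

16.076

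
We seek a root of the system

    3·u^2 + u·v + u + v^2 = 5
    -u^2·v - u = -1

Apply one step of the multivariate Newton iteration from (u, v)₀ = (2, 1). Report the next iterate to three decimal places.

At (2, 1): F = (12.000, -5.000).
Jacobian J = [[6·u + v + 1, u + 2·v], [-2·u·v - 1, -u^2]].
At the point, J = [[14.000, 4.000], [-5.000, -4.000]] (det J = -36.000).
Solving J·Δ = −F gives Δ = (-0.778, -0.278).
Then the next iterate is (u, v)₁ = (1.222, 0.722).

(1.222, 0.722)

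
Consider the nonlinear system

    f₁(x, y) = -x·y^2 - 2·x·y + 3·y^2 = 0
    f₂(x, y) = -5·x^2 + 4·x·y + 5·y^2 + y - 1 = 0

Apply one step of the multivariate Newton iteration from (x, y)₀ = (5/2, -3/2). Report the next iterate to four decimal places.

At (5/2, -3/2): F = (8.6250, -37.5000).
Jacobian J = [[-y^2 - 2·y, -2·x·y - 2·x + 6·y], [-10·x + 4·y, 4·x + 10·y + 1]].
At the point, J = [[0.7500, -6.5000], [-31.0000, -4.0000]] (det J = -204.5000).
Solving J·Δ = −F gives Δ = (-1.3606, 1.1699).
Then the next iterate is (x, y)₁ = (1.1394, -0.3301).

(1.1394, -0.3301)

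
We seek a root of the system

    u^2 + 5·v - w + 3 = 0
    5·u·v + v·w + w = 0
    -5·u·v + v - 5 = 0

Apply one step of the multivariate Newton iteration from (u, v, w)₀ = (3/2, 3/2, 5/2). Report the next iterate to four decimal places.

(0.7763, 0.0658, 3.4079)

At (3/2, 3/2, 5/2): F = (10.2500, 17.5000, -14.7500).
Jacobian J = [[2·u, 5, -1], [5·v, 5·u + w, v + 1], [-5·v, -5·u + 1, 0]].
At the point, J = [[3.0000, 5.0000, -1.0000], [7.5000, 10.0000, 2.5000], [-7.5000, -6.5000, 0.0000]] (det J = -71.2500).
Solving J·Δ = −F gives Δ = (-0.7237, -1.4342, 0.9079).
Then the next iterate is (u, v, w)₁ = (0.7763, 0.0658, 3.4079).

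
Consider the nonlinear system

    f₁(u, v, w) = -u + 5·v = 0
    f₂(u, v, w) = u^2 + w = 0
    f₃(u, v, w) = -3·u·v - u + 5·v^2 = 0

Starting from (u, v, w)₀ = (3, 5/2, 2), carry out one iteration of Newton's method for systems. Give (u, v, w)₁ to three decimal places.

(-1.651, -0.330, 18.906)

At (3, 5/2, 2): F = (9.500, 11.000, 5.750).
Jacobian J = [[-1, 5, 0], [2·u, 0, 1], [-3·v - 1, -3·u + 10·v, 0]].
At the point, J = [[-1.000, 5.000, 0.000], [6.000, 0.000, 1.000], [-8.500, 16.000, 0.000]] (det J = -26.500).
Solving J·Δ = −F gives Δ = (-4.651, -2.830, 16.906).
Then the next iterate is (u, v, w)₁ = (-1.651, -0.330, 18.906).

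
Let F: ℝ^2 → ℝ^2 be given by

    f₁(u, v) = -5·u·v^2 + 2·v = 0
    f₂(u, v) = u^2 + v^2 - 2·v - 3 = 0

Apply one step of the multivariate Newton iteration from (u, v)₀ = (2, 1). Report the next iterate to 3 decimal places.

(2.000, 0.556)

At (2, 1): F = (-8.000, 0.000).
Jacobian J = [[-5·v^2, -10·u·v + 2], [2·u, 2·v - 2]].
At the point, J = [[-5.000, -18.000], [4.000, 0.000]] (det J = 72.000).
Solving J·Δ = −F gives Δ = (0.000, -0.444).
Then the next iterate is (u, v)₁ = (2.000, 0.556).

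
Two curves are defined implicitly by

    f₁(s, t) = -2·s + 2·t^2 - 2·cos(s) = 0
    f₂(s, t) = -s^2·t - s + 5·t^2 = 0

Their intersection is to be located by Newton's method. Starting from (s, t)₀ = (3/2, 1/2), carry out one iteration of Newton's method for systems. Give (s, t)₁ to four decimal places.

(2.4053, 1.8230)

At (3/2, 1/2): F = (-2.641474, -1.3750).
Jacobian J = [[2·sin(s) - 2, 4·t], [-2·s·t - 1, -s^2 + 10·t]].
At the point, J = [[-0.005010, 2.0000], [-2.5000, 2.7500]] (det J = 4.986222).
Solving J·Δ = −F gives Δ = (0.9053, 1.3230).
Then the next iterate is (s, t)₁ = (2.4053, 1.8230).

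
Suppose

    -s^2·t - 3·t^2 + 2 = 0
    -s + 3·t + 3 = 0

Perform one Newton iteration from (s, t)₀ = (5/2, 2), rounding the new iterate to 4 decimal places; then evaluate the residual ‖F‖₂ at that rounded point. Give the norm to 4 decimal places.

At (5/2, 2): F = (-22.5000, 6.5000).
Jacobian J = [[-2·s·t, -s^2 - 6·t], [-1, 3]].
At the point, J = [[-10.0000, -18.2500], [-1.0000, 3.0000]] (det J = -48.2500).
Solving J·Δ = −F gives Δ = (1.0596, -1.8135).
Then the next iterate is (s, t)₁ = (3.5596, 0.1865).
Re-evaluating at (3.5596, 0.1865): F = (-0.467442, -0.0001), so ‖F‖₂ = 0.4674.

0.4674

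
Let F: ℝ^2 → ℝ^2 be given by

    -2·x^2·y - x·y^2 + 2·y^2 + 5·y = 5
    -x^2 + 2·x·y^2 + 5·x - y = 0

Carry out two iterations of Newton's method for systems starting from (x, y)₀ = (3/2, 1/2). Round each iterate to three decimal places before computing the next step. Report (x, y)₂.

(0.200, 1.253)

At (3/2, 1/2): F = (-4.625, 5.500).
Jacobian J = [[-4·x·y - y^2, -2·x^2 - 2·x·y + 4·y + 5], [-2·x + 2·y^2 + 5, 4·x·y - 1]].
At the point, J = [[-3.250, 1.000], [2.500, 2.000]] (det J = -9.000).
Solving J·Δ = −F gives Δ = (-1.639, -0.701).
Then the next iterate is (x, y)₁ = (-0.139, -0.201).
Round to (-0.139, -0.201) and repeat: F = (-5.91082, -0.52455), J = [[-0.15216, 4.10148], [5.35880, -0.88824]].
Δ = (0.339, 1.454), so (x, y)₂ = (0.200, 1.253).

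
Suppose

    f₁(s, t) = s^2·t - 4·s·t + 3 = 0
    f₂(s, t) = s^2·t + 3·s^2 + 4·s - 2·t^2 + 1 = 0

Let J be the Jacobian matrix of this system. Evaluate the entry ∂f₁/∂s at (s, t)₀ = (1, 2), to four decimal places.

-4.0000

∂f₁/∂s = 2·s·t - 4·t.
At (1, 2) this is -4.0000.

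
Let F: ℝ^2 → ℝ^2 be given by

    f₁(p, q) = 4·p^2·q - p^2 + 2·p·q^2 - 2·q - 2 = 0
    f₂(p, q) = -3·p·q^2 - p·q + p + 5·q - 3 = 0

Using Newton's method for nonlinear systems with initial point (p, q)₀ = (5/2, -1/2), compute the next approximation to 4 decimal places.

(1.7445, -0.0808)

At (5/2, -1/2): F = (-18.5000, -3.6250).
Jacobian J = [[8·p·q - 2·p + 2·q^2, 4·p^2 + 4·p·q - 2], [-3·q^2 - q + 1, -6·p·q - p + 5]].
At the point, J = [[-14.5000, 18.0000], [0.7500, 10.0000]] (det J = -158.5000).
Solving J·Δ = −F gives Δ = (-0.7555, 0.4192).
Then the next iterate is (p, q)₁ = (1.7445, -0.0808).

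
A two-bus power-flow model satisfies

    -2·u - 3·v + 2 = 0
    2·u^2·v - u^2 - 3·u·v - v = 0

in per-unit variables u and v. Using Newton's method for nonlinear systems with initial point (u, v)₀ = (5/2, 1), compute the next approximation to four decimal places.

(-12.8750, 9.2500)

At (5/2, 1): F = (-6.0000, -2.2500).
Jacobian J = [[-2, -3], [4·u·v - 2·u - 3·v, 2·u^2 - 3·u - 1]].
At the point, J = [[-2.0000, -3.0000], [2.0000, 4.0000]] (det J = -2.0000).
Solving J·Δ = −F gives Δ = (-15.3750, 8.2500).
Then the next iterate is (u, v)₁ = (-12.8750, 9.2500).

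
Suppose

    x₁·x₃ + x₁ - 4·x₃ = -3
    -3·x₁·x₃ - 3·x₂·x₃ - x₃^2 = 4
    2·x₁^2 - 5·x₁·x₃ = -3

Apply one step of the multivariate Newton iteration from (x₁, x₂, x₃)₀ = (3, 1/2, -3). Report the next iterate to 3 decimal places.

At (3, 1/2, -3): F = (9.000, 18.500, 66.000).
Jacobian J = [[x₃ + 1, 0, x₁ - 4], [-3·x₃, -3·x₃, -3·x₁ - 3·x₂ - 2·x₃], [4·x₁ - 5·x₃, 0, -5·x₁]].
At the point, J = [[-2.000, 0.000, -1.000], [9.000, 9.000, -4.500], [27.000, 0.000, -15.000]] (det J = 513.000).
Solving J·Δ = −F gives Δ = (1.211, 0.023, 6.579).
Then the next iterate is (x₁, x₂, x₃)₁ = (4.211, 0.523, 3.579).

(4.211, 0.523, 3.579)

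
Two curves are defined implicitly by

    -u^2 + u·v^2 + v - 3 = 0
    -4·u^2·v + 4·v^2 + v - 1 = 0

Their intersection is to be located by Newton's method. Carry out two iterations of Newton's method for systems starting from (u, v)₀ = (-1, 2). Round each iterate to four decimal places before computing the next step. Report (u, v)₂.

(1.0193, -0.4294)

At (-1, 2): F = (-6.0000, 9.0000).
Jacobian J = [[-2·u + v^2, 2·u·v + 1], [-8·u·v, -4·u^2 + 8·v + 1]].
At the point, J = [[6.0000, -3.0000], [16.0000, 13.0000]] (det J = 126.0000).
Solving J·Δ = −F gives Δ = (0.4048, -1.1905).
Then the next iterate is (u, v)₁ = (-0.5952, 0.8095).
Round to (-0.5952, 0.8095) and repeat: F = (-2.934792, 1.283557), J = [[1.845690, 0.036371], [3.854515, 6.058948]].
Δ = (1.6145, -1.2389), so (u, v)₂ = (1.0193, -0.4294).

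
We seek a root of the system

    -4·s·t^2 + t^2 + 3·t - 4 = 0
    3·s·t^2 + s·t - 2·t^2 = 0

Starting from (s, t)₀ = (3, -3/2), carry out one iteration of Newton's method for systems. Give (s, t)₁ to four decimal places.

(10.1667, 1.2153)

At (3, -3/2): F = (-33.2500, 11.2500).
Jacobian J = [[-4·t^2, -8·s·t + 2·t + 3], [3·t^2 + t, 6·s·t + s - 4·t]].
At the point, J = [[-9.0000, 36.0000], [5.2500, -18.0000]] (det J = -27.0000).
Solving J·Δ = −F gives Δ = (7.1667, 2.7153).
Then the next iterate is (s, t)₁ = (10.1667, 1.2153).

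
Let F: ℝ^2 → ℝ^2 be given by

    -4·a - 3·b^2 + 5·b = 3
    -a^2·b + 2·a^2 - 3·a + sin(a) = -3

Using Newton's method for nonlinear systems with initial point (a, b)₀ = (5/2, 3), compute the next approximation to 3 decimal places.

At (5/2, 3): F = (-25.000, -10.15153).
Jacobian J = [[-4, -6·b + 5], [-2·a·b + 4·a + cos(a) - 3, -a^2]].
At the point, J = [[-4.000, -13.000], [-8.80114, -6.250]] (det J = -89.41487).
Solving J·Δ = −F gives Δ = (0.272, -2.007).
Then the next iterate is (a, b)₁ = (2.772, 0.993).

(2.772, 0.993)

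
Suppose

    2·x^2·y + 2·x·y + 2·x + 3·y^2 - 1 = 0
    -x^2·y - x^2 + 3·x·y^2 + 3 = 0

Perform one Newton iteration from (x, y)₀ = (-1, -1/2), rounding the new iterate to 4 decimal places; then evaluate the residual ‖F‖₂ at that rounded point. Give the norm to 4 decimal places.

2.8847

At (-1, -1/2): F = (-2.2500, 1.7500).
Jacobian J = [[4·x·y + 2·y + 2, 2·x^2 + 2·x + 6·y], [-2·x·y - 2·x + 3·y^2, -x^2 + 6·x·y]].
At the point, J = [[3.0000, -3.0000], [1.7500, 2.0000]] (det J = 11.2500).
Solving J·Δ = −F gives Δ = (-0.0667, -0.8167).
Then the next iterate is (x, y)₁ = (-1.0667, -1.3167).
Re-evaluating at (-1.0667, -1.3167): F = (1.880333, -2.187653), so ‖F‖₂ = 2.8847.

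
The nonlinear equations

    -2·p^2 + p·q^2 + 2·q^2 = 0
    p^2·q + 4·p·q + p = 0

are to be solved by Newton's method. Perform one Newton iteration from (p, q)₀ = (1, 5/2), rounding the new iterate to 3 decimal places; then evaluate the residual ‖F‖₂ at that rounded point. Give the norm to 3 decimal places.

6.044

At (1, 5/2): F = (16.750, 13.500).
Jacobian J = [[-4·p + q^2, 2·p·q + 4·q], [2·p·q + 4·q + 1, p^2 + 4·p]].
At the point, J = [[2.250, 15.000], [16.000, 5.000]] (det J = -228.750).
Solving J·Δ = −F gives Δ = (-0.519, -1.039).
Then the next iterate is (p, q)₁ = (0.481, 1.461).
Re-evaluating at (0.481, 1.461): F = (4.83302, 3.62998), so ‖F‖₂ = 6.044.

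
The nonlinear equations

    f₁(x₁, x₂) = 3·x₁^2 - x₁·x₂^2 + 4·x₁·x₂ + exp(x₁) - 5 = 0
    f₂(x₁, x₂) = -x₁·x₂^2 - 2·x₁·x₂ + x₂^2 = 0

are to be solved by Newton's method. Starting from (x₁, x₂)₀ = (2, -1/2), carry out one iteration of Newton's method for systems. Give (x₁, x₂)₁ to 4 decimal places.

At (2, -1/2): F = (9.889056, 1.7500).
Jacobian J = [[6·x₁ - x₂^2 + 4·x₂ + exp(x₁), -2·x₁·x₂ + 4·x₁], [-x₂^2 - 2·x₂, -2·x₁·x₂ - 2·x₁ + 2·x₂]].
At the point, J = [[17.139056, 10.0000], [0.7500, -3.0000]] (det J = -58.917168).
Solving J·Δ = −F gives Δ = (-0.8006, 0.3832).
Then the next iterate is (x₁, x₂)₁ = (1.1994, -0.1168).

(1.1994, -0.1168)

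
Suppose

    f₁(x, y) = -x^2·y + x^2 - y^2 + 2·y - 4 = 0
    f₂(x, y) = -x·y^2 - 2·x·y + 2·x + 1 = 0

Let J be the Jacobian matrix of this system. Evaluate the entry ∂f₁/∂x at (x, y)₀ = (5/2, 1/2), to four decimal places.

∂f₁/∂x = -2·x·y + 2·x.
At (5/2, 1/2) this is 2.5000.

2.5000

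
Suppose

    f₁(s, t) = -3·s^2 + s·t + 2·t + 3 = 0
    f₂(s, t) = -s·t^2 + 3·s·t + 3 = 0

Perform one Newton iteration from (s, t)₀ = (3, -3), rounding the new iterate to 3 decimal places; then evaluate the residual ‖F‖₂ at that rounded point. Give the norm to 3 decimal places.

At (3, -3): F = (-39.000, -51.000).
Jacobian J = [[-6·s + t, s + 2], [-t^2 + 3·t, -2·s·t + 3·s]].
At the point, J = [[-21.000, 5.000], [-18.000, 27.000]] (det J = -477.000).
Solving J·Δ = −F gives Δ = (-1.673, 0.774).
Then the next iterate is (s, t)₁ = (1.327, -2.226).
Re-evaluating at (1.327, -2.226): F = (-9.68869, -12.43709), so ‖F‖₂ = 15.766.

15.766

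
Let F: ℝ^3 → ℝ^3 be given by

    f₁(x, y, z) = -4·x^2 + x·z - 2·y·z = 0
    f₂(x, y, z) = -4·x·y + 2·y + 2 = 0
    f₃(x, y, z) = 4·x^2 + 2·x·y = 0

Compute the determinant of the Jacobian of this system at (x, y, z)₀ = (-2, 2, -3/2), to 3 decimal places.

-912.000

J = [[-8·x + z, -2·z, x - 2·y], [-4·y, -4·x + 2, 0], [8·x + 2·y, 2·x, 0]].
At the point, J = [[14.500, 3.000, -6.000], [-8.000, 10.000, 0.000], [-12.000, -4.000, 0.000]].
det J = -912.000.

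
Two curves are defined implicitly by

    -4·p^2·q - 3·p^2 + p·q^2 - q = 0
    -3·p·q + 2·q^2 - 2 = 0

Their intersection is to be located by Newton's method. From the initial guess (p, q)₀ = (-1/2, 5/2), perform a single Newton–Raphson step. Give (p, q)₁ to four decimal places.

(-0.2978, 1.3927)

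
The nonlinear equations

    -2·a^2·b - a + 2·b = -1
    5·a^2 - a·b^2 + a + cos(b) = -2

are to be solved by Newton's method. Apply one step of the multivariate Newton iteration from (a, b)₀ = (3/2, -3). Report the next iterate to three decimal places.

At (3/2, -3): F = (7.000, 0.26001).
Jacobian J = [[-4·a·b - 1, -2·a^2 + 2], [10·a - b^2 + 1, -2·a·b - sin(b)]].
At the point, J = [[17.000, -2.500], [7.000, 9.14112]] (det J = 172.89904).
Solving J·Δ = −F gives Δ = (-0.374, 0.258).
Then the next iterate is (a, b)₁ = (1.126, -2.742).

(1.126, -2.742)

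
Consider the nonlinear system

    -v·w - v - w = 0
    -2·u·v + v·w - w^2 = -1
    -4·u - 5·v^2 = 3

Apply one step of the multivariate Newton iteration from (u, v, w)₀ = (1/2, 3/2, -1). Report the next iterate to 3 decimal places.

(0.730, 0.355, -0.600)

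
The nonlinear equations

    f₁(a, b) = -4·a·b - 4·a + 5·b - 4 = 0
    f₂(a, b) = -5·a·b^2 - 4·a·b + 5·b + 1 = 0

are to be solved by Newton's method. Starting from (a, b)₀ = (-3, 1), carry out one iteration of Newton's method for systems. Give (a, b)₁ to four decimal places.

(-0.2466, 0.8251)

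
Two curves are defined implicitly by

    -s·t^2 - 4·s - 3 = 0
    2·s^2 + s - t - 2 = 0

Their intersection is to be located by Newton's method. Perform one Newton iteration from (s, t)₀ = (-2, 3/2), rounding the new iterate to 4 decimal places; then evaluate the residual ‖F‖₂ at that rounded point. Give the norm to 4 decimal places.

At (-2, 3/2): F = (9.5000, 2.5000).
Jacobian J = [[-t^2 - 4, -2·s·t], [4·s + 1, -1]].
At the point, J = [[-6.2500, 6.0000], [-7.0000, -1.0000]] (det J = 48.2500).
Solving J·Δ = −F gives Δ = (0.5078, -1.0544).
Then the next iterate is (s, t)₁ = (-1.4922, 0.4456).
Re-evaluating at (-1.4922, 0.4456): F = (3.265090, 0.515522), so ‖F‖₂ = 3.3055.

3.3055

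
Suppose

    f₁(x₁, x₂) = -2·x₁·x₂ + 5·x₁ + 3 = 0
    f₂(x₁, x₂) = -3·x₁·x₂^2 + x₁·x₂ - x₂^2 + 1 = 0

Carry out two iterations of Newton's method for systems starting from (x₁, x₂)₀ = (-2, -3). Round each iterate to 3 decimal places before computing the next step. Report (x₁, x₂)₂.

(-0.269, -3.081)

At (-2, -3): F = (-19.000, 52.000).
Jacobian J = [[-2·x₂ + 5, -2·x₁], [-3·x₂^2 + x₂, -6·x₁·x₂ + x₁ - 2·x₂]].
At the point, J = [[11.000, 4.000], [-30.000, -32.000]] (det J = -232.000).
Solving J·Δ = −F gives Δ = (1.724, 0.009).
Then the next iterate is (x₁, x₂)₁ = (-0.276, -2.991).
Round to (-0.276, -2.991) and repeat: F = (-0.03103, 0.28679), J = [[10.982, 0.552], [-29.82924, 0.75290]].
Δ = (0.007, -0.090), so (x₁, x₂)₂ = (-0.269, -3.081).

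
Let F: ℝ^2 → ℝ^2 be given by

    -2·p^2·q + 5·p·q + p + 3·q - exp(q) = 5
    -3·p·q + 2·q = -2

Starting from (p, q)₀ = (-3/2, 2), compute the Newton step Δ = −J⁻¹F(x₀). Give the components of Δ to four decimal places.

At (-3/2, 2): F = (-31.889056, 15.0000).
Jacobian J = [[-4·p·q + 5·q + 1, -2·p^2 + 5·p - exp(q) + 3], [-3·q, -3·p + 2]].
At the point, J = [[23.0000, -16.389056], [-6.0000, 6.5000]] (det J = 51.165663).
Solving J·Δ = −F gives Δ = (-0.7536, -3.0033).

(-0.7536, -3.0033)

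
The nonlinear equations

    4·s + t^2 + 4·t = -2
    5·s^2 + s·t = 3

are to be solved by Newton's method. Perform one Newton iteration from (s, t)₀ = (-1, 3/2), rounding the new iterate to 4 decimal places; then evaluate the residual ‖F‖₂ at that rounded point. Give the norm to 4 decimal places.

0.9871

At (-1, 3/2): F = (6.2500, 0.5000).
Jacobian J = [[4, 2·t + 4], [10·s + t, s]].
At the point, J = [[4.0000, 7.0000], [-8.5000, -1.0000]] (det J = 55.5000).
Solving J·Δ = −F gives Δ = (0.1757, -0.9932).
Then the next iterate is (s, t)₁ = (-0.8243, 0.5068).
Re-evaluating at (-0.8243, 0.5068): F = (0.986846, -0.020403), so ‖F‖₂ = 0.9871.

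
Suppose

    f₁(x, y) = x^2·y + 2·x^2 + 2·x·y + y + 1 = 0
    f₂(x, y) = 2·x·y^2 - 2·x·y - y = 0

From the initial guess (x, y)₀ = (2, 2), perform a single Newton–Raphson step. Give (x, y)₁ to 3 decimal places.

At (2, 2): F = (27.000, 6.000).
Jacobian J = [[2·x·y + 4·x + 2·y, x^2 + 2·x + 1], [2·y^2 - 2·y, 4·x·y - 2·x - 1]].
At the point, J = [[20.000, 9.000], [4.000, 11.000]] (det J = 184.000).
Solving J·Δ = −F gives Δ = (-1.321, -0.065).
Then the next iterate is (x, y)₁ = (0.679, 1.935).

(0.679, 1.935)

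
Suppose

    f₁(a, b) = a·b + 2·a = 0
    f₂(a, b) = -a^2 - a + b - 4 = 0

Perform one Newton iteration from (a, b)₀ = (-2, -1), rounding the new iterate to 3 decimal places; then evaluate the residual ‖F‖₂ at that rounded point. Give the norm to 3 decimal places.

5.235

At (-2, -1): F = (-2.000, -7.000).
Jacobian J = [[b + 2, a], [-2·a - 1, 1]].
At the point, J = [[1.000, -2.000], [3.000, 1.000]] (det J = 7.000).
Solving J·Δ = −F gives Δ = (2.286, 0.143).
Then the next iterate is (a, b)₁ = (0.286, -0.857).
Re-evaluating at (0.286, -0.857): F = (0.32690, -5.22480), so ‖F‖₂ = 5.235.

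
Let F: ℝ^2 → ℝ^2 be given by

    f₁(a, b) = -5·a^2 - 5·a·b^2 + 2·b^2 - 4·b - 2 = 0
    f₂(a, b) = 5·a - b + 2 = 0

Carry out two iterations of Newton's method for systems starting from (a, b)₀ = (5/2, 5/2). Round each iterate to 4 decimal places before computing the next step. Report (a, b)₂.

(0.0357, 2.1783)

At (5/2, 5/2): F = (-108.8750, 12.0000).
Jacobian J = [[-10·a - 5·b^2, -10·a·b + 4·b - 4], [5, -1]].
At the point, J = [[-56.2500, -56.5000], [5.0000, -1.0000]] (det J = 338.7500).
Solving J·Δ = −F gives Δ = (-2.3229, 0.3856).
Then the next iterate is (a, b)₁ = (0.1771, 2.8856).
Round to (0.1771, 2.8856) and repeat: F = (-4.419129, -0.0001), J = [[-43.404437, 2.432002], [5.0000, -1.0000]].
Δ = (-0.1414, -0.7073), so (a, b)₂ = (0.0357, 2.1783).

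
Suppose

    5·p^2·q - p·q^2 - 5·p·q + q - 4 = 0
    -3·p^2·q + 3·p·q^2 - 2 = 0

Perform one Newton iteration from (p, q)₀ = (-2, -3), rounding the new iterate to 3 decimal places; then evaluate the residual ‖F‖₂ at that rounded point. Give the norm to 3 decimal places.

At (-2, -3): F = (-79.000, -20.000).
Jacobian J = [[10·p·q - q^2 - 5·q, 5·p^2 - 2·p·q - 5·p + 1], [-6·p·q + 3·q^2, -3·p^2 + 6·p·q]].
At the point, J = [[66.000, 19.000], [-9.000, 24.000]] (det J = 1755.000).
Solving J·Δ = −F gives Δ = (0.864, 1.157).
Then the next iterate is (p, q)₁ = (-1.136, -1.843).
Re-evaluating at (-1.136, -1.843): F = (-24.34457, -6.44063), so ‖F‖₂ = 25.182.

25.182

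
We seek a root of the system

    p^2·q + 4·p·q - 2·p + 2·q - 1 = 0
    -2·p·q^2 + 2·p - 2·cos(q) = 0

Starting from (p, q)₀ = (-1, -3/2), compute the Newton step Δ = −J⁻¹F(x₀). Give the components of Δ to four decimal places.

(0.4704, 0.1479)

At (-1, -3/2): F = (2.5000, 2.358526).
Jacobian J = [[2·p·q + 4·q - 2, p^2 + 4·p + 2], [-2·q^2 + 2, -4·p·q + 2·sin(q)]].
At the point, J = [[-5.0000, -1.0000], [-2.5000, -7.994990]] (det J = 37.474950).
Solving J·Δ = −F gives Δ = (0.4704, 0.1479).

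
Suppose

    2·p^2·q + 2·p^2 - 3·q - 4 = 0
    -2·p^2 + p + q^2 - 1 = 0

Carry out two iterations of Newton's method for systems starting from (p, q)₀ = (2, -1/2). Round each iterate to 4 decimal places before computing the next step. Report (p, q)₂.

(0.1942, -4.4832)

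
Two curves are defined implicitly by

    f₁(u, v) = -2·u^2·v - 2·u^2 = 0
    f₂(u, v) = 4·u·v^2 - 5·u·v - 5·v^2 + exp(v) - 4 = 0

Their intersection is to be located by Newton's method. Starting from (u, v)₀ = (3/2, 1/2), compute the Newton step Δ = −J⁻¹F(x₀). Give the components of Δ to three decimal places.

(-0.174, -1.152)

At (3/2, 1/2): F = (-6.750, -5.85128).
Jacobian J = [[-4·u·v - 4·u, -2·u^2], [4·v^2 - 5·v, 8·u·v - 5·u - 10·v + exp(v)]].
At the point, J = [[-9.000, -4.500], [-1.500, -4.85128]] (det J = 36.91151).
Solving J·Δ = −F gives Δ = (-0.174, -1.152).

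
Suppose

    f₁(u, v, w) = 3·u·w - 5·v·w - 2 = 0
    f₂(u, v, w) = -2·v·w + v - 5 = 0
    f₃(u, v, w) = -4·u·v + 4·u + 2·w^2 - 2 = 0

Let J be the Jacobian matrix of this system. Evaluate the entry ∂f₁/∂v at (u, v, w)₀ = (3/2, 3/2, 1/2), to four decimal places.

∂f₁/∂v = -5·w.
At (3/2, 3/2, 1/2) this is -2.5000.

-2.5000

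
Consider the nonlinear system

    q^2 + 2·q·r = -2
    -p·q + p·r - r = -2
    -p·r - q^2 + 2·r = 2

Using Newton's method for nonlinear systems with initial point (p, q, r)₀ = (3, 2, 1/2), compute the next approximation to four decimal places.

At (3, 2, 1/2): F = (8.0000, -3.0000, -6.5000).
Jacobian J = [[0, 2·q + 2·r, 2·q], [-q + r, -p, p - 1], [-r, -2·q, -p + 2]].
At the point, J = [[0.0000, 5.0000, 4.0000], [-1.5000, -3.0000, 2.0000], [-0.5000, -4.0000, -1.0000]] (det J = 5.5000).
Solving J·Δ = −F gives Δ = (4.0000, -2.3636, 0.9545).
Then the next iterate is (p, q, r)₁ = (7.0000, -0.3636, 1.4545).

(7.0000, -0.3636, 1.4545)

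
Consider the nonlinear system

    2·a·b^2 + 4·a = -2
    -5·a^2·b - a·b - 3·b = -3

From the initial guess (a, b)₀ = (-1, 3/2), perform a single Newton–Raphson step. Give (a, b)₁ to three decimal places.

At (-1, 3/2): F = (-6.500, -7.500).
Jacobian J = [[2·b^2 + 4, 4·a·b], [-10·a·b - b, -5·a^2 - a - 3]].
At the point, J = [[8.500, -6.000], [13.500, -7.000]] (det J = 21.500).
Solving J·Δ = −F gives Δ = (-0.023, -1.116).
Then the next iterate is (a, b)₁ = (-1.023, 0.384).

(-1.023, 0.384)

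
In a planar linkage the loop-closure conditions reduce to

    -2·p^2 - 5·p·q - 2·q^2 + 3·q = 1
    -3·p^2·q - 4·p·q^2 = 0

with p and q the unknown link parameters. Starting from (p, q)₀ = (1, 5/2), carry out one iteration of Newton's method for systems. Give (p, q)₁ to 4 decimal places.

At (1, 5/2): F = (-20.5000, -32.5000).
Jacobian J = [[-4·p - 5·q, -5·p - 4·q + 3], [-6·p·q - 4·q^2, -3·p^2 - 8·p·q]].
At the point, J = [[-16.5000, -12.0000], [-40.0000, -23.0000]] (det J = -100.5000).
Solving J·Δ = −F gives Δ = (0.8109, -2.8234).
Then the next iterate is (p, q)₁ = (1.8109, -0.3234).

(1.8109, -0.3234)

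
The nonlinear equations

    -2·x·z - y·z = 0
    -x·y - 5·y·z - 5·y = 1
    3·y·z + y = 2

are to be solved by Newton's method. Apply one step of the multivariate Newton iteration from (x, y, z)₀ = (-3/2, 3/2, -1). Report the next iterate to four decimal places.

At (-3/2, 3/2, -1): F = (-1.5000, 1.2500, -5.0000).
Jacobian J = [[-2·z, -z, -2·x - y], [-y, -x - 5·z - 5, -5·y], [0, 3·z + 1, 3·y]].
At the point, J = [[2.0000, 1.0000, 1.5000], [-1.5000, 1.5000, -7.5000], [0.0000, -2.0000, 4.5000]] (det J = -5.2500).
Solving J·Δ = −F gives Δ = (9.8571, -11.9286, -4.1905).
Then the next iterate is (x, y, z)₁ = (8.3571, -10.4286, -5.1905).

(8.3571, -10.4286, -5.1905)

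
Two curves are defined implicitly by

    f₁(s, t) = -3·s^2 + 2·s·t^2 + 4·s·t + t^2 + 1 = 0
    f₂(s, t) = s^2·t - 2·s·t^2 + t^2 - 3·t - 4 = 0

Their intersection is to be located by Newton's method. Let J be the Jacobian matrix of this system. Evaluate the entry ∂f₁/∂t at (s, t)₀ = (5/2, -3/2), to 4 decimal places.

∂f₁/∂t = 4·s·t + 4·s + 2·t.
At (5/2, -3/2) this is -8.0000.

-8.0000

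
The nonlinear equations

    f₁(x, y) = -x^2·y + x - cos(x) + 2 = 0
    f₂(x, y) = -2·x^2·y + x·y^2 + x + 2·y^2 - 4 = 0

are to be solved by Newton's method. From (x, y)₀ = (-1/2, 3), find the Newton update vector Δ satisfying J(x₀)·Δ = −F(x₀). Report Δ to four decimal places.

At (-1/2, 3): F = (-0.127583, 7.5000).
Jacobian J = [[-2·x·y + sin(x) + 1, -x^2], [-4·x·y + y^2 + 1, -2·x^2 + 2·x·y + 4·y]].
At the point, J = [[3.520574, -0.2500], [16.0000, 8.5000]] (det J = 33.924883).
Solving J·Δ = −F gives Δ = (-0.0233, -0.8385).

(-0.0233, -0.8385)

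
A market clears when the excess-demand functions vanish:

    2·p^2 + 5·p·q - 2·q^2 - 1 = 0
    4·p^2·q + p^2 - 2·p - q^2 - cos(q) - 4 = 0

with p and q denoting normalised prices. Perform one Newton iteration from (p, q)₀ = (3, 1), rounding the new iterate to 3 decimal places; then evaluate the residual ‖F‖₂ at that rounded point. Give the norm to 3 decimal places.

5.621

At (3, 1): F = (30.000, 33.45970).
Jacobian J = [[4·p + 5·q, 5·p - 4·q], [8·p·q + 2·p - 2, 4·p^2 - 2·q + sin(q)]].
At the point, J = [[17.000, 11.000], [28.000, 34.84147]] (det J = 284.30501).
Solving J·Δ = −F gives Δ = (-2.382, 0.954).
Then the next iterate is (p, q)₁ = (0.618, 1.954).
Re-evaluating at (0.618, 1.954): F = (-1.83452, -5.31318), so ‖F‖₂ = 5.621.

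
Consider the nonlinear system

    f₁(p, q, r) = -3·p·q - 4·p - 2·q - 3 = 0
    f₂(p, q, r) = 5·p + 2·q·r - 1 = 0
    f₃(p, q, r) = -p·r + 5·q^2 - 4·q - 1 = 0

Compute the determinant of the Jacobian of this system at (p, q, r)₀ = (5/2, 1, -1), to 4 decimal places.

-88.7500

J = [[-3·q - 4, -3·p - 2, 0], [5, 2·r, 2·q], [-r, 10·q - 4, -p]].
At the point, J = [[-7.0000, -9.5000, 0.0000], [5.0000, -2.0000, 2.0000], [1.0000, 6.0000, -2.5000]].
det J = -88.7500.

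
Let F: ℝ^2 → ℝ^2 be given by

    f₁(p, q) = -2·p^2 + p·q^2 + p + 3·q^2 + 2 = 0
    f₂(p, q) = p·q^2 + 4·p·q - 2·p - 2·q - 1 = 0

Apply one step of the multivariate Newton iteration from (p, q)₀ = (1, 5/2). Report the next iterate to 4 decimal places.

(1.0648, 1.1895)

At (1, 5/2): F = (26.0000, 8.2500).
Jacobian J = [[-4·p + q^2 + 1, 2·p·q + 6·q], [q^2 + 4·q - 2, 2·p·q + 4·p - 2]].
At the point, J = [[3.2500, 20.0000], [14.2500, 7.0000]] (det J = -262.2500).
Solving J·Δ = −F gives Δ = (0.0648, -1.3105).
Then the next iterate is (p, q)₁ = (1.0648, 1.1895).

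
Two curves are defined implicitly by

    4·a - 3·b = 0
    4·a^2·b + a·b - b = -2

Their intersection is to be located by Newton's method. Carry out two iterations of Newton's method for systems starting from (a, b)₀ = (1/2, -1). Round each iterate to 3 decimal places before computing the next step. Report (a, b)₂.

(0.609, 0.812)

At (1/2, -1): F = (5.000, 1.500).
Jacobian J = [[4, -3], [8·a·b + b, 4·a^2 + a - 1]].
At the point, J = [[4.000, -3.000], [-5.000, 0.500]] (det J = -13.000).
Solving J·Δ = −F gives Δ = (0.538, 2.385).
Then the next iterate is (a, b)₁ = (1.038, 1.385).
Round to (1.038, 1.385) and repeat: F = (-0.003, 8.02167), J = [[4.000, -3.000], [12.88604, 4.34778]].
Δ = (-0.429, -0.573), so (a, b)₂ = (0.609, 0.812).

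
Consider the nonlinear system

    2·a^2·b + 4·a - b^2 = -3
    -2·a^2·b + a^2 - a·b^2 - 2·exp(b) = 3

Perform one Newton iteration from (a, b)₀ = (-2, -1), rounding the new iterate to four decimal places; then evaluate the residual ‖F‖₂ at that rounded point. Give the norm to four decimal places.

At (-2, -1): F = (-14.0000, 10.264241).
Jacobian J = [[4·a·b + 4, 2·a^2 - 2·b], [-4·a·b + 2·a - b^2, -2·a^2 - 2·a·b - 2·exp(b)]].
At the point, J = [[12.0000, 10.0000], [-13.0000, -12.735759]] (det J = -22.829107).
Solving J·Δ = −F gives Δ = (3.3141, -2.5769).
Then the next iterate is (a, b)₁ = (1.3141, -3.5769).
Re-evaluating at (1.3141, -3.5769): F = (-16.891416, -5.788339), so ‖F‖₂ = 17.8557.

17.8557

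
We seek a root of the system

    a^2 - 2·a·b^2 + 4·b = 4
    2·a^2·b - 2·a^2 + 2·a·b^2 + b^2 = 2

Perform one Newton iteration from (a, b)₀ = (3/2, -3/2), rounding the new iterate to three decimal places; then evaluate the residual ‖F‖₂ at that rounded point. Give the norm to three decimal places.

6.422

At (3/2, -3/2): F = (-14.500, -4.250).
Jacobian J = [[2·a - 2·b^2, -4·a·b + 4], [4·a·b - 4·a + 2·b^2, 2·a^2 + 4·a·b + 2·b]].
At the point, J = [[-1.500, 13.000], [-10.500, -7.500]] (det J = 147.750).
Solving J·Δ = −F gives Δ = (-1.110, 0.987).
Then the next iterate is (a, b)₁ = (0.390, -0.513).
Re-evaluating at (0.390, -0.513): F = (-6.10517, -1.99181), so ‖F‖₂ = 6.422.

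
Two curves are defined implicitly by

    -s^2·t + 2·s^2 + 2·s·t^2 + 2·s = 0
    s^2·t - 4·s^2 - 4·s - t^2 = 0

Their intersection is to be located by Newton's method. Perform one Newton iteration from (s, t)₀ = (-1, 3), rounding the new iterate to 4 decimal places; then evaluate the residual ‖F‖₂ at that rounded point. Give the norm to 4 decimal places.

At (-1, 3): F = (-21.0000, -6.0000).
Jacobian J = [[-2·s·t + 4·s + 2·t^2 + 2, -s^2 + 4·s·t], [2·s·t - 8·s - 4, s^2 - 2·t]].
At the point, J = [[22.0000, -13.0000], [-2.0000, -5.0000]] (det J = -136.0000).
Solving J·Δ = −F gives Δ = (0.1985, -1.2794).
Then the next iterate is (s, t)₁ = (-0.8015, 1.7206).
Re-evaluating at (-0.8015, 1.7206): F = (-6.169137, -1.218756), so ‖F‖₂ = 6.2884.

6.2884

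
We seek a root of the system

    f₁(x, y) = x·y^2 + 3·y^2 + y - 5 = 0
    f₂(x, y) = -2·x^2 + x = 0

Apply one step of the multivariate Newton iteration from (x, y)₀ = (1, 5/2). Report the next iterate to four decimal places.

At (1, 5/2): F = (22.5000, -1.0000).
Jacobian J = [[y^2, 2·x·y + 6·y + 1], [-4·x + 1, 0]].
At the point, J = [[6.2500, 21.0000], [-3.0000, 0.0000]] (det J = 63.0000).
Solving J·Δ = −F gives Δ = (-0.3333, -0.9722).
Then the next iterate is (x, y)₁ = (0.6667, 1.5278).

(0.6667, 1.5278)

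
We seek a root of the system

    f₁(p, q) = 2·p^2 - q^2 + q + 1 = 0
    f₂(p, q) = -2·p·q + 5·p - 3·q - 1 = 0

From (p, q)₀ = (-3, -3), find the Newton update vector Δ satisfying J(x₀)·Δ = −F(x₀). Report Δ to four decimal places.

(1.7345, 1.9735)

At (-3, -3): F = (7.0000, -25.0000).
Jacobian J = [[4·p, -2·q + 1], [-2·q + 5, -2·p - 3]].
At the point, J = [[-12.0000, 7.0000], [11.0000, 3.0000]] (det J = -113.0000).
Solving J·Δ = −F gives Δ = (1.7345, 1.9735).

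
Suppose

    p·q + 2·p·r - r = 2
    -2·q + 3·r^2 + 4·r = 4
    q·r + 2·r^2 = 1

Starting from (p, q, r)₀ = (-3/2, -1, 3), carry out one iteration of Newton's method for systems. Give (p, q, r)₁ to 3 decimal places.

At (-3/2, -1, 3): F = (-12.500, 37.000, 14.000).
Jacobian J = [[q + 2·r, p, 2·p - 1], [0, -2, 6·r + 4], [0, r, q + 4·r]].
At the point, J = [[5.000, -1.500, -4.000], [0.000, -2.000, 22.000], [0.000, 3.000, 11.000]] (det J = -440.000).
Solving J·Δ = −F gives Δ = (1.574, 1.125, -1.580).
Then the next iterate is (p, q, r)₁ = (0.074, 0.125, 1.420).

(0.074, 0.125, 1.420)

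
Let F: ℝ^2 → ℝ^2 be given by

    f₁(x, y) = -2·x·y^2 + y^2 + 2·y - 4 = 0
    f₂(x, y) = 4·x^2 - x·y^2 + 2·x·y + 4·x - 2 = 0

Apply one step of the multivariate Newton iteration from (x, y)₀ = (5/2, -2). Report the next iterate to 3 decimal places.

(1.044, -1.314)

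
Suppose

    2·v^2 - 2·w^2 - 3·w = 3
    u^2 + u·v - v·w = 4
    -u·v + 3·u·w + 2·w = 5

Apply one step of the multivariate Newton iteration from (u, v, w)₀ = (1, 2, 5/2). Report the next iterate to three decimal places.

(1.360, 1.176, 0.839)

At (1, 2, 5/2): F = (-15.000, -6.000, 5.500).
Jacobian J = [[0, 4·v, -4·w - 3], [2·u + v, u - w, -v], [-v + 3·w, -u, 3·u + 2]].
At the point, J = [[0.000, 8.000, -13.000], [4.000, -1.500, -2.000], [5.500, -1.000, 5.000]] (det J = -303.250).
Solving J·Δ = −F gives Δ = (0.360, -0.824, -1.661).
Then the next iterate is (u, v, w)₁ = (1.360, 1.176, 0.839).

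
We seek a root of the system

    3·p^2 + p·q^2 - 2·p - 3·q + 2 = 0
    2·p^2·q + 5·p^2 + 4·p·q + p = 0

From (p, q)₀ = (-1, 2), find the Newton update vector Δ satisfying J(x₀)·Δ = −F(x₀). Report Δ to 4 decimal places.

(0.1091, -0.4909)

At (-1, 2): F = (-3.0000, 0.0000).
Jacobian J = [[6·p + q^2 - 2, 2·p·q - 3], [4·p·q + 10·p + 4·q + 1, 2·p^2 + 4·p]].
At the point, J = [[-4.0000, -7.0000], [-9.0000, -2.0000]] (det J = -55.0000).
Solving J·Δ = −F gives Δ = (0.1091, -0.4909).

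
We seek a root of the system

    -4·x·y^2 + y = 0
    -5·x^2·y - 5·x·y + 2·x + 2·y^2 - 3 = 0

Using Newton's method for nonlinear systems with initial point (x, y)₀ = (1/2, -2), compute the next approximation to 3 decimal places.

At (1/2, -2): F = (-10.000, 13.500).
Jacobian J = [[-4·y^2, -8·x·y + 1], [-10·x·y - 5·y + 2, -5·x^2 - 5·x + 4·y]].
At the point, J = [[-16.000, 9.000], [22.000, -11.750]] (det J = -10.000).
Solving J·Δ = −F gives Δ = (-0.400, 0.400).
Then the next iterate is (x, y)₁ = (0.100, -1.600).

(0.100, -1.600)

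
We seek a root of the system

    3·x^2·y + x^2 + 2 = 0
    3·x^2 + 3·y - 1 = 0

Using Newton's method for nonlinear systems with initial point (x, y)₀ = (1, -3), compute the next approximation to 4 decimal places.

(1.0455, -0.7576)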